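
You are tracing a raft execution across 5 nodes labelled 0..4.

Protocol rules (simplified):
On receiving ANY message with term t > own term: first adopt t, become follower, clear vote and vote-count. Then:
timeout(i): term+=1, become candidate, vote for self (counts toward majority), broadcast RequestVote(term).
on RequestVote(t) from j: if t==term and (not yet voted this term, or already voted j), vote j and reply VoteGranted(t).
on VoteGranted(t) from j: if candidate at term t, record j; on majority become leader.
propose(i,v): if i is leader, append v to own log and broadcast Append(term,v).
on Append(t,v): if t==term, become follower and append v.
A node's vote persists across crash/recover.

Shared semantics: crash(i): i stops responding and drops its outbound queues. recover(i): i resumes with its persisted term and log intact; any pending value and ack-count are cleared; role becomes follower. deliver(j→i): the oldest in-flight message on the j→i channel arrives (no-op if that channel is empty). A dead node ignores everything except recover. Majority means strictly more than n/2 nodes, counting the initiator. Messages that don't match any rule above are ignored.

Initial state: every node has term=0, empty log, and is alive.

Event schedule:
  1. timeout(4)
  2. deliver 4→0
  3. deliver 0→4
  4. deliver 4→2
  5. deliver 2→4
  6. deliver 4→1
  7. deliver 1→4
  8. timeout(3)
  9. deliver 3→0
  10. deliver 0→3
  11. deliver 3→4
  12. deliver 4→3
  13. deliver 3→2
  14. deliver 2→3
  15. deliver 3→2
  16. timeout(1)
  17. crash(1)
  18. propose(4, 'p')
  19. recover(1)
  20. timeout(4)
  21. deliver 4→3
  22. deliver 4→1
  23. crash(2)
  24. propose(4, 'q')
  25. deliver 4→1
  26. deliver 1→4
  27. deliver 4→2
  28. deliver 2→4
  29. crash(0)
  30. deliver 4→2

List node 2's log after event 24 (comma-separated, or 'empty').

empty

e1 timeout(4): 4[cand,t=1,-]
e2 deliver 4→0: 0[foll,t=1,-]
e3 deliver 0→4: ·
e4 deliver 4→2: 2[foll,t=1,-]
e5 deliver 2→4: 4[lead,t=1,-]
e6 deliver 4→1: 1[foll,t=1,-]
e7 deliver 1→4: ·
e8 timeout(3): 3[cand,t=1,-]
e9 deliver 3→0: ·
e10 deliver 0→3: ·
e11 deliver 3→4: ·
e12 deliver 4→3: ·
e13 deliver 3→2: ·
e14 deliver 2→3: ·
e15 deliver 3→2: ·
e16 timeout(1): 1[cand,t=2,-]
e17 crash(1): 1[✗cand,t=2,-]
e18 propose(4,'p'): 4[lead,t=1,p]
e19 recover(1): 1[foll,t=2,-]
e20 timeout(4): 4[cand,t=2,p]
e21 deliver 4→3: 3[foll,t=1,p]
e22 deliver 4→1: ·
e23 crash(2): 2[✗foll,t=1,-]
e24 propose(4,'q'): ·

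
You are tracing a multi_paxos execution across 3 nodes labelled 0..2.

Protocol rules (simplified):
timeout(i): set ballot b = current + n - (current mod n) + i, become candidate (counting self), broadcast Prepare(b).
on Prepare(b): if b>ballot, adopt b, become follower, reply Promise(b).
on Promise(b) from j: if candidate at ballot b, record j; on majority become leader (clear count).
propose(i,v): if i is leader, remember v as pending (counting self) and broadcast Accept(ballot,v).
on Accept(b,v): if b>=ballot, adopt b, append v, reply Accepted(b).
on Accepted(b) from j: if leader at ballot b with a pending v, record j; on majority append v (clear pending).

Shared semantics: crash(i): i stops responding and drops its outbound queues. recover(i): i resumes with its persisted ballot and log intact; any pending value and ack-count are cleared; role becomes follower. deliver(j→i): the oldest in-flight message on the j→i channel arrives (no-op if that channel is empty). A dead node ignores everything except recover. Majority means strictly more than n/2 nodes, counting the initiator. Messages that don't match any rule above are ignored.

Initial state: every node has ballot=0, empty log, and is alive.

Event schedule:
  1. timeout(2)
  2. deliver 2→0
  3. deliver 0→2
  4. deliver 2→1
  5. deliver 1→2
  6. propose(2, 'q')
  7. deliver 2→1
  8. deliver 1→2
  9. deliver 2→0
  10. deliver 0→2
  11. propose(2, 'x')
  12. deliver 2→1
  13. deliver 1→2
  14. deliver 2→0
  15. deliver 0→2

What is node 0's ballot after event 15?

[1] timeout(2) → N2(cand b5 [-])
[2] deliver 2→0 → N0(foll b5 [-])
[3] deliver 0→2 → N2(lead b5 [-])
[4] deliver 2→1 → N1(foll b5 [-])
[5] deliver 1→2 → ∅
[6] propose(2,'q') → ∅
[7] deliver 2→1 → N1(foll b5 [q])
[8] deliver 1→2 → N2(lead b5 [q])
[9] deliver 2→0 → N0(foll b5 [q])
[10] deliver 0→2 → ∅
[11] propose(2,'x') → ∅
[12] deliver 2→1 → N1(foll b5 [q,x])
[13] deliver 1→2 → N2(lead b5 [q,x])
[14] deliver 2→0 → N0(foll b5 [q,x])
[15] deliver 0→2 → ∅

5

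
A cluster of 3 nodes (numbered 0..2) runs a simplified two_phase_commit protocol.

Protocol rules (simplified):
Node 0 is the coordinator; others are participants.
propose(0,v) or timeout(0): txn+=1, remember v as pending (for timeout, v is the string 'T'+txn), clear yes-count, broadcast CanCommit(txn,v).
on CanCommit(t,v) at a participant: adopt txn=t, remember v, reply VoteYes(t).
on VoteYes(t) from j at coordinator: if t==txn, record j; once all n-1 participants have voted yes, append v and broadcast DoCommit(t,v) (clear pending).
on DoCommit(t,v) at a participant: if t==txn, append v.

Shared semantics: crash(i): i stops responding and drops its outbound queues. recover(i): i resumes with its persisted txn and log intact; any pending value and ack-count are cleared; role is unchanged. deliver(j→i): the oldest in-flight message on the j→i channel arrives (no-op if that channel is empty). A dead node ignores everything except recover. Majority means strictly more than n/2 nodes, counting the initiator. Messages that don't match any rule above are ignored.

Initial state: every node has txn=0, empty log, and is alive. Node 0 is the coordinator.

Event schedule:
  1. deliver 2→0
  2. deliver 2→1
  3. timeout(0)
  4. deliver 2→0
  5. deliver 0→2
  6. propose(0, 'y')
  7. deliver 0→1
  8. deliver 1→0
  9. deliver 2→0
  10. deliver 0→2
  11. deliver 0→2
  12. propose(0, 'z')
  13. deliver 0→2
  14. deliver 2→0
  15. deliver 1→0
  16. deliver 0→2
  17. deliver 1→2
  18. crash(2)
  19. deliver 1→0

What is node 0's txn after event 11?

e1 deliver 2→0: ·
e2 deliver 2→1: ·
e3 timeout(0): 0[coor,t=1,-]
e4 deliver 2→0: ·
e5 deliver 0→2: 2[part,t=1,-]
e6 propose(0,'y'): 0[coor,t=2,-]
e7 deliver 0→1: 1[part,t=1,-]
e8 deliver 1→0: ·
e9 deliver 2→0: ·
e10 deliver 0→2: 2[part,t=2,-]
e11 deliver 0→2: ·

2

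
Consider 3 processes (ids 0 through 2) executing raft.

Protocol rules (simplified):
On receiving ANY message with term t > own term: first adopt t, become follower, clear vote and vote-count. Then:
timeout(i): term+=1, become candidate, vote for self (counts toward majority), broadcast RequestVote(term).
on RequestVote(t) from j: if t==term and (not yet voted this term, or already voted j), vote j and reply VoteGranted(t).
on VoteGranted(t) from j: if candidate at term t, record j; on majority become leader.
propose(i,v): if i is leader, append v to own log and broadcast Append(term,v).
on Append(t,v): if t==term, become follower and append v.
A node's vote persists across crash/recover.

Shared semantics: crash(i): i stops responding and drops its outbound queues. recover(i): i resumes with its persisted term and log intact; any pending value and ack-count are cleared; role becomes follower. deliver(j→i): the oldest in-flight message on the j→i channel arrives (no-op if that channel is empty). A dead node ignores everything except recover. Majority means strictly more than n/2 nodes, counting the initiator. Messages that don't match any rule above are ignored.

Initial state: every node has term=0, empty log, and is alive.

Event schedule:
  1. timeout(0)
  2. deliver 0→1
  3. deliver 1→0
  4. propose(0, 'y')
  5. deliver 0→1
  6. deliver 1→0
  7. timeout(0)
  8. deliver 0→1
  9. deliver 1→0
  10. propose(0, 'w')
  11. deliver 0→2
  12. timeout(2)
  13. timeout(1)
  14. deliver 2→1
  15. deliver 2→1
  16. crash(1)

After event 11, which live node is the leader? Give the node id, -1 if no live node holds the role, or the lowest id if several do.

0

1. timeout(0):  <0:cand t1 ->
2. deliver 0→1:  <1:foll t1 ->
3. deliver 1→0:  <0:lead t1 ->
4. propose(0,'y'):  <0:lead t1 y>
5. deliver 0→1:  <1:foll t1 y>
6. deliver 1→0:  nop
7. timeout(0):  <0:cand t2 y>
8. deliver 0→1:  <1:foll t2 y>
9. deliver 1→0:  <0:lead t2 y>
10. propose(0,'w'):  <0:lead t2 y,w>
11. deliver 0→2:  <2:foll t1 ->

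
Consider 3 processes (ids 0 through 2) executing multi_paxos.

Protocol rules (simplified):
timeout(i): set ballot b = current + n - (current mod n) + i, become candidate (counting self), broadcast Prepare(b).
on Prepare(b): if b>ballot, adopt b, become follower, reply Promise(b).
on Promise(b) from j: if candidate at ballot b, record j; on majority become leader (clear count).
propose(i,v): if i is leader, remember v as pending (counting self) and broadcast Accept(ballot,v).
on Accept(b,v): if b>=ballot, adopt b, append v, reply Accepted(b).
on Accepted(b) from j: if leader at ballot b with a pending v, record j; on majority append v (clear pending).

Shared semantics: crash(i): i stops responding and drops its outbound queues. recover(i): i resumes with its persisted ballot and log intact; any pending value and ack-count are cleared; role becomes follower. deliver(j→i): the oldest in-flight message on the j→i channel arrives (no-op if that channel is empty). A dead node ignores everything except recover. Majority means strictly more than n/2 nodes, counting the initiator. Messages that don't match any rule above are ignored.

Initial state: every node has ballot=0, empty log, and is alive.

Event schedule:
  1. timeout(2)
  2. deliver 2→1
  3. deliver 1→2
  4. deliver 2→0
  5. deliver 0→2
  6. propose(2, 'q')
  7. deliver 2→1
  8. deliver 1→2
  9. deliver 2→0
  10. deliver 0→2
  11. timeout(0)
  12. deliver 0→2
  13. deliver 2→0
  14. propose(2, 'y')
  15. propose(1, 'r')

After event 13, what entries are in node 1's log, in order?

q

1. timeout(2):  <2:cand b5 ->
2. deliver 2→1:  <1:foll b5 ->
3. deliver 1→2:  <2:lead b5 ->
4. deliver 2→0:  <0:foll b5 ->
5. deliver 0→2:  nop
6. propose(2,'q'):  nop
7. deliver 2→1:  <1:foll b5 q>
8. deliver 1→2:  <2:lead b5 q>
9. deliver 2→0:  <0:foll b5 q>
10. deliver 0→2:  nop
11. timeout(0):  <0:cand b6 q>
12. deliver 0→2:  <2:foll b6 q>
13. deliver 2→0:  <0:lead b6 q>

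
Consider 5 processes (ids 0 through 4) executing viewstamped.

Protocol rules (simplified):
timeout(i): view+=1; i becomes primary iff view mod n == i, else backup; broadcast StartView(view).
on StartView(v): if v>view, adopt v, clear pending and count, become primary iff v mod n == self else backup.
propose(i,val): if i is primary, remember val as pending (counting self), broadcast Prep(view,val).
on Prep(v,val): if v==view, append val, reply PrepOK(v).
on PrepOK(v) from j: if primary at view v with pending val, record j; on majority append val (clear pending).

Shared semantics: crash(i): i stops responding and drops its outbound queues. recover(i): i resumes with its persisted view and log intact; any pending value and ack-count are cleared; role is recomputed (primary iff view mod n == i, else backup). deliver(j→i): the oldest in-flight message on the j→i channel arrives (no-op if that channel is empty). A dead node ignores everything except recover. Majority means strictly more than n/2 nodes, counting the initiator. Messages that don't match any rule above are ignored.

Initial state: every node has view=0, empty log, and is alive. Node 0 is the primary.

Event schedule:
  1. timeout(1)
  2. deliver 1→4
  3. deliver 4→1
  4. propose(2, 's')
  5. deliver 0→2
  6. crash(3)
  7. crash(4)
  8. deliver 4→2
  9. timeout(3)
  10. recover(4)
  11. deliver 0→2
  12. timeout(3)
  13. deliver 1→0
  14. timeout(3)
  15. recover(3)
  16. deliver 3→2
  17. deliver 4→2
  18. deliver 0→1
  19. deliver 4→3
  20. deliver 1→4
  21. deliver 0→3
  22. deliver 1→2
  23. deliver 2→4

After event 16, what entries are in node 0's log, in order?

[1] timeout(1) → N1(prim v1 [-])
[2] deliver 1→4 → N4(back v1 [-])
[3] deliver 4→1 → ∅
[4] propose(2,'s') → ∅
[5] deliver 0→2 → ∅
[6] crash(3) → N3(✗back v0 [-])
[7] crash(4) → N4(✗back v1 [-])
[8] deliver 4→2 → ∅
[9] timeout(3) → ∅
[10] recover(4) → N4(back v1 [-])
[11] deliver 0→2 → ∅
[12] timeout(3) → ∅
[13] deliver 1→0 → N0(back v1 [-])
[14] timeout(3) → ∅
[15] recover(3) → N3(back v0 [-])
[16] deliver 3→2 → ∅

empty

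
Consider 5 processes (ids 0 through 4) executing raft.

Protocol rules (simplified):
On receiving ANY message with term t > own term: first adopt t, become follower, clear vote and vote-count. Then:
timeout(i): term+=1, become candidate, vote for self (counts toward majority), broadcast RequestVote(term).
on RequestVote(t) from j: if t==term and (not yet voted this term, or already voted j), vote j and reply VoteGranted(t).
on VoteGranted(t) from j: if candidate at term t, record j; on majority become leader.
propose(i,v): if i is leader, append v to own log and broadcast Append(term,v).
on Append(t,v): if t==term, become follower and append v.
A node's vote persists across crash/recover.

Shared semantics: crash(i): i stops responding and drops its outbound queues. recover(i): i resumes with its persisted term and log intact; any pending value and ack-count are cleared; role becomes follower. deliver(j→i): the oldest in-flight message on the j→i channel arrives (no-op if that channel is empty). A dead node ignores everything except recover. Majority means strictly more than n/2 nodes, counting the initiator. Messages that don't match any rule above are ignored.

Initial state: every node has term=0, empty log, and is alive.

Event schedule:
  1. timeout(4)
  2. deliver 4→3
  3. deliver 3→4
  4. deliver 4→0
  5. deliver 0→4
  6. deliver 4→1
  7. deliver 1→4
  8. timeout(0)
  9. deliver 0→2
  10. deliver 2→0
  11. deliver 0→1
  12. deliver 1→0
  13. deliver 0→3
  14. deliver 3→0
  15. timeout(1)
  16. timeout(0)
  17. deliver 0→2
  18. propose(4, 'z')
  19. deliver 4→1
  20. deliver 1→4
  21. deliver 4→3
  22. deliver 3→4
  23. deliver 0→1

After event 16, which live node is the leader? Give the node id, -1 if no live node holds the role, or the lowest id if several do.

after 1 — timeout(4): n4:cand/t1/[-]
after 2 — deliver 4→3: n3:foll/t1/[-]
after 3 — deliver 3→4: ·
after 4 — deliver 4→0: n0:foll/t1/[-]
after 5 — deliver 0→4: n4:lead/t1/[-]
after 6 — deliver 4→1: n1:foll/t1/[-]
after 7 — deliver 1→4: ·
after 8 — timeout(0): n0:cand/t2/[-]
after 9 — deliver 0→2: n2:foll/t2/[-]
after 10 — deliver 2→0: ·
after 11 — deliver 0→1: n1:foll/t2/[-]
after 12 — deliver 1→0: n0:lead/t2/[-]
after 13 — deliver 0→3: n3:foll/t2/[-]
after 14 — deliver 3→0: ·
after 15 — timeout(1): n1:cand/t3/[-]
after 16 — timeout(0): n0:cand/t3/[-]

4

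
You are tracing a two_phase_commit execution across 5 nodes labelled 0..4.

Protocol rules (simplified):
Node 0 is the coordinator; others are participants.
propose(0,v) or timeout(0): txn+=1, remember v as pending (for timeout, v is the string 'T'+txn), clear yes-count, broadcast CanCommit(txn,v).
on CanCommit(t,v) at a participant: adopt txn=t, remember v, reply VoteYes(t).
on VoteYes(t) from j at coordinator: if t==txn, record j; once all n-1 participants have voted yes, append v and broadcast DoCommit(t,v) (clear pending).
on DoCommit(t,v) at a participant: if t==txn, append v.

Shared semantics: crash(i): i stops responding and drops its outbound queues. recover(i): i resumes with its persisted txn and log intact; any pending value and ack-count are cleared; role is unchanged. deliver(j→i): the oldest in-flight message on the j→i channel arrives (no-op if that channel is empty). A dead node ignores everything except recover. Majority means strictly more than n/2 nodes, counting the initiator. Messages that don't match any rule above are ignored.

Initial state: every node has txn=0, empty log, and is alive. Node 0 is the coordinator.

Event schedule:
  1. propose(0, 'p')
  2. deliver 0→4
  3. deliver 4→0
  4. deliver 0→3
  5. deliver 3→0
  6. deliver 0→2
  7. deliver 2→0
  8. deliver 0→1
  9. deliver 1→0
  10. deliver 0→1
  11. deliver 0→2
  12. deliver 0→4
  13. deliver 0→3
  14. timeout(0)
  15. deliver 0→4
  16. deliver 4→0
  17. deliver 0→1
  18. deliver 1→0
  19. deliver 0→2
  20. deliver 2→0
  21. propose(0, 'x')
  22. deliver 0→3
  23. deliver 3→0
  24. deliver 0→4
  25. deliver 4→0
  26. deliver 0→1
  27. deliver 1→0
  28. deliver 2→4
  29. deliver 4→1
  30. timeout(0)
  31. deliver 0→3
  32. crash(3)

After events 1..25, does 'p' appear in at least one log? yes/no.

yes

step 1 propose(0,'p'): 0={coor,t=1,log=-}
step 2 deliver 0→4: 4={part,t=1,log=-}
step 3 deliver 4→0: —
step 4 deliver 0→3: 3={part,t=1,log=-}
step 5 deliver 3→0: —
step 6 deliver 0→2: 2={part,t=1,log=-}
step 7 deliver 2→0: —
step 8 deliver 0→1: 1={part,t=1,log=-}
step 9 deliver 1→0: 0={coor,t=1,log=p}
step 10 deliver 0→1: 1={part,t=1,log=p}
step 11 deliver 0→2: 2={part,t=1,log=p}
step 12 deliver 0→4: 4={part,t=1,log=p}
step 13 deliver 0→3: 3={part,t=1,log=p}
step 14 timeout(0): 0={coor,t=2,log=p}
step 15 deliver 0→4: 4={part,t=2,log=p}
step 16 deliver 4→0: —
step 17 deliver 0→1: 1={part,t=2,log=p}
step 18 deliver 1→0: —
step 19 deliver 0→2: 2={part,t=2,log=p}
step 20 deliver 2→0: —
step 21 propose(0,'x'): 0={coor,t=3,log=p}
step 22 deliver 0→3: 3={part,t=2,log=p}
step 23 deliver 3→0: —
step 24 deliver 0→4: 4={part,t=3,log=p}
step 25 deliver 4→0: —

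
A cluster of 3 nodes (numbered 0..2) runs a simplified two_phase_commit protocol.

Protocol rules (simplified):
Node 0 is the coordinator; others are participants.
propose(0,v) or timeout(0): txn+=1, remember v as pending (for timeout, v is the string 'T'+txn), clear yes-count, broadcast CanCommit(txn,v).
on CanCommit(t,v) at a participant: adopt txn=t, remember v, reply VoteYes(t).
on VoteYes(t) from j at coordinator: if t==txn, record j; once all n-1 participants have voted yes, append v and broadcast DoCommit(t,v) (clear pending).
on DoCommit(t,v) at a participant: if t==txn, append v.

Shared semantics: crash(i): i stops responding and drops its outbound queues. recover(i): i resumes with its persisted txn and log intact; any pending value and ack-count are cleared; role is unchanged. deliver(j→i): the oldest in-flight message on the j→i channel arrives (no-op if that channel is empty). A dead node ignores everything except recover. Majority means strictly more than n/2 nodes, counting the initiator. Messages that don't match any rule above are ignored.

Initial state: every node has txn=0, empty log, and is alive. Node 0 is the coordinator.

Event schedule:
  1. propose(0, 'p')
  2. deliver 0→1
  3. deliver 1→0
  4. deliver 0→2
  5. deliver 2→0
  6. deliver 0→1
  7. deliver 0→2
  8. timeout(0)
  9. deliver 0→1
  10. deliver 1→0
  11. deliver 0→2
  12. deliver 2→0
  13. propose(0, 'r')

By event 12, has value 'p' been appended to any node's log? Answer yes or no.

step 1 propose(0,'p'): 0={coor,t=1,log=-}
step 2 deliver 0→1: 1={part,t=1,log=-}
step 3 deliver 1→0: —
step 4 deliver 0→2: 2={part,t=1,log=-}
step 5 deliver 2→0: 0={coor,t=1,log=p}
step 6 deliver 0→1: 1={part,t=1,log=p}
step 7 deliver 0→2: 2={part,t=1,log=p}
step 8 timeout(0): 0={coor,t=2,log=p}
step 9 deliver 0→1: 1={part,t=2,log=p}
step 10 deliver 1→0: —
step 11 deliver 0→2: 2={part,t=2,log=p}
step 12 deliver 2→0: 0={coor,t=2,log=p,T2}

yes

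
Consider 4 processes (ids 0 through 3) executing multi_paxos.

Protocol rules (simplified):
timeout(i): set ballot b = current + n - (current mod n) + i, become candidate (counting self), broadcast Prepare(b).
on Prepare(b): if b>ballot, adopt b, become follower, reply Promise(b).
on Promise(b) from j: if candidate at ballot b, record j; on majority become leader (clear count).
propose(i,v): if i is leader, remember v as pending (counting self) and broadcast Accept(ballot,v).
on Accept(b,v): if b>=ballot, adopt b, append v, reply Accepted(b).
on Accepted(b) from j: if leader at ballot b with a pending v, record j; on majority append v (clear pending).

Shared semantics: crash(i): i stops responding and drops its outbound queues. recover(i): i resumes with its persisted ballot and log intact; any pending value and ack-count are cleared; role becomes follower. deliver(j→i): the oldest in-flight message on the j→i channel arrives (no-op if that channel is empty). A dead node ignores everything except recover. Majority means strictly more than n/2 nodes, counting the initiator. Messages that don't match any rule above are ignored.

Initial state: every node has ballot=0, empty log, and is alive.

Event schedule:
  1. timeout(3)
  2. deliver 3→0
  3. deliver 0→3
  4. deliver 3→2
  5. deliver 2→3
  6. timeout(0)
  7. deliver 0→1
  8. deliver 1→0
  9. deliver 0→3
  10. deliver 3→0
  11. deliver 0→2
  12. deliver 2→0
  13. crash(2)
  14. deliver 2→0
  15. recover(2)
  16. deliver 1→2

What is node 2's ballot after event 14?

e1 timeout(3): 3[cand,b=7,-]
e2 deliver 3→0: 0[foll,b=7,-]
e3 deliver 0→3: ·
e4 deliver 3→2: 2[foll,b=7,-]
e5 deliver 2→3: 3[lead,b=7,-]
e6 timeout(0): 0[cand,b=8,-]
e7 deliver 0→1: 1[foll,b=8,-]
e8 deliver 1→0: ·
e9 deliver 0→3: 3[foll,b=8,-]
e10 deliver 3→0: 0[lead,b=8,-]
e11 deliver 0→2: 2[foll,b=8,-]
e12 deliver 2→0: ·
e13 crash(2): 2[✗foll,b=8,-]
e14 deliver 2→0: ·

8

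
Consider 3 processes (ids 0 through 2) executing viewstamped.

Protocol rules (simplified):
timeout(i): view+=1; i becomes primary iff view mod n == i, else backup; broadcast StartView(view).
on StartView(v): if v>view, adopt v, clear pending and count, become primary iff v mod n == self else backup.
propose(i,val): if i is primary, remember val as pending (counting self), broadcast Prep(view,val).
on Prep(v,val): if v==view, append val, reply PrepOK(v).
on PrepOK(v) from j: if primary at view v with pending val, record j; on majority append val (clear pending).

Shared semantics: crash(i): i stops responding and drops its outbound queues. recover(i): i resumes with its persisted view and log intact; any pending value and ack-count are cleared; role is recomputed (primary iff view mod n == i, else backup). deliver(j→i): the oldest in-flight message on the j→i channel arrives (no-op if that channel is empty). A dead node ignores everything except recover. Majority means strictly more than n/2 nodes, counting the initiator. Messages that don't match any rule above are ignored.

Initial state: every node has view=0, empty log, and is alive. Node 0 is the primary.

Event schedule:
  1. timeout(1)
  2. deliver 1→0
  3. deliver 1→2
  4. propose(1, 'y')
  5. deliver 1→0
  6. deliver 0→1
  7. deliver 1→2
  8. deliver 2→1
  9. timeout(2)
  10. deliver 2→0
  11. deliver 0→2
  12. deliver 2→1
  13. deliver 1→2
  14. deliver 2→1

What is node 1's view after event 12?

e1 timeout(1): 1[prim,v=1,-]
e2 deliver 1→0: 0[back,v=1,-]
e3 deliver 1→2: 2[back,v=1,-]
e4 propose(1,'y'): ·
e5 deliver 1→0: 0[back,v=1,y]
e6 deliver 0→1: 1[prim,v=1,y]
e7 deliver 1→2: 2[back,v=1,y]
e8 deliver 2→1: ·
e9 timeout(2): 2[prim,v=2,y]
e10 deliver 2→0: 0[back,v=2,y]
e11 deliver 0→2: ·
e12 deliver 2→1: 1[back,v=2,y]

2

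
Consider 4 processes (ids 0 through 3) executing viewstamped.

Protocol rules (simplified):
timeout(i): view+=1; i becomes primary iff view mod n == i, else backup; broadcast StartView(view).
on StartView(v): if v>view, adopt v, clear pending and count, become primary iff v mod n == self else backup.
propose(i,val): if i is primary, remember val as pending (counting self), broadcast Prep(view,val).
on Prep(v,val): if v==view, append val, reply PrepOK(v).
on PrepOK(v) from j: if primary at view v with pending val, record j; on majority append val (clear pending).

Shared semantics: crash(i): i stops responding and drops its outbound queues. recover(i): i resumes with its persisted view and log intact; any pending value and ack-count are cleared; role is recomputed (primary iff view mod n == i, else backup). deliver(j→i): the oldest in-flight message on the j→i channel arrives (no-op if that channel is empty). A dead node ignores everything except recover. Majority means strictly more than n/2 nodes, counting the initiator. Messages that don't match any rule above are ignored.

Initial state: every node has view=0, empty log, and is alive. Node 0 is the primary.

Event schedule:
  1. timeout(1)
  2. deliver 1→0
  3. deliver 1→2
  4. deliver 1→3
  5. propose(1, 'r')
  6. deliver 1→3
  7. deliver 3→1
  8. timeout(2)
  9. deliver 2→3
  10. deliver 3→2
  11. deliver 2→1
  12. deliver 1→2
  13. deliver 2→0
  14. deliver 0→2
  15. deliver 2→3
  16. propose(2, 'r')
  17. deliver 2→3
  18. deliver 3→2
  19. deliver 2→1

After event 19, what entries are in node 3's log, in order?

r,r

after 1 — timeout(1): n1:prim/v1/[-]
after 2 — deliver 1→0: n0:back/v1/[-]
after 3 — deliver 1→2: n2:back/v1/[-]
after 4 — deliver 1→3: n3:back/v1/[-]
after 5 — propose(1,'r'): ·
after 6 — deliver 1→3: n3:back/v1/[r]
after 7 — deliver 3→1: ·
after 8 — timeout(2): n2:prim/v2/[-]
after 9 — deliver 2→3: n3:back/v2/[r]
after 10 — deliver 3→2: ·
after 11 — deliver 2→1: n1:back/v2/[-]
after 12 — deliver 1→2: ·
after 13 — deliver 2→0: n0:back/v2/[-]
after 14 — deliver 0→2: ·
after 15 — deliver 2→3: ·
after 16 — propose(2,'r'): ·
after 17 — deliver 2→3: n3:back/v2/[r,r]
after 18 — deliver 3→2: ·
after 19 — deliver 2→1: n1:back/v2/[r]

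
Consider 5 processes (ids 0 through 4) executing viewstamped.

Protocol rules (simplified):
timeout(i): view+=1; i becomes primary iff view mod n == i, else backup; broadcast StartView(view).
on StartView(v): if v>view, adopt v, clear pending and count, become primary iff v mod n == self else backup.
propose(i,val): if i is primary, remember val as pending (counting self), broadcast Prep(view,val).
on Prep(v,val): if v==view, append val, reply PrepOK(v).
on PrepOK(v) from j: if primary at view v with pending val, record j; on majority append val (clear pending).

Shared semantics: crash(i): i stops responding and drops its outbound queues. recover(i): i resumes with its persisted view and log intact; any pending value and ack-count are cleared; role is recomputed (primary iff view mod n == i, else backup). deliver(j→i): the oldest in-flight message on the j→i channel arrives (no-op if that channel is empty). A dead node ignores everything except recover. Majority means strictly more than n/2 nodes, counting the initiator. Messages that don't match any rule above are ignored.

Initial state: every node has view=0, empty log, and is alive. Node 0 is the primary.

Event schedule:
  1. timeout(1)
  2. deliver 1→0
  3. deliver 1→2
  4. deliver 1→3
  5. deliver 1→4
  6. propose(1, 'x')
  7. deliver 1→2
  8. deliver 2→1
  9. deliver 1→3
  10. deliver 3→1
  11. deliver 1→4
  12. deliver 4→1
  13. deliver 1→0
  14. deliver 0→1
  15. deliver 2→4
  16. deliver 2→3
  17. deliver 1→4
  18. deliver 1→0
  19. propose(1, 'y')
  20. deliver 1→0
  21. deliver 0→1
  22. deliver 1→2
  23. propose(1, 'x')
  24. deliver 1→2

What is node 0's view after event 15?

[1] timeout(1) → N1(prim v1 [-])
[2] deliver 1→0 → N0(back v1 [-])
[3] deliver 1→2 → N2(back v1 [-])
[4] deliver 1→3 → N3(back v1 [-])
[5] deliver 1→4 → N4(back v1 [-])
[6] propose(1,'x') → ∅
[7] deliver 1→2 → N2(back v1 [x])
[8] deliver 2→1 → ∅
[9] deliver 1→3 → N3(back v1 [x])
[10] deliver 3→1 → N1(prim v1 [x])
[11] deliver 1→4 → N4(back v1 [x])
[12] deliver 4→1 → ∅
[13] deliver 1→0 → N0(back v1 [x])
[14] deliver 0→1 → ∅
[15] deliver 2→4 → ∅

1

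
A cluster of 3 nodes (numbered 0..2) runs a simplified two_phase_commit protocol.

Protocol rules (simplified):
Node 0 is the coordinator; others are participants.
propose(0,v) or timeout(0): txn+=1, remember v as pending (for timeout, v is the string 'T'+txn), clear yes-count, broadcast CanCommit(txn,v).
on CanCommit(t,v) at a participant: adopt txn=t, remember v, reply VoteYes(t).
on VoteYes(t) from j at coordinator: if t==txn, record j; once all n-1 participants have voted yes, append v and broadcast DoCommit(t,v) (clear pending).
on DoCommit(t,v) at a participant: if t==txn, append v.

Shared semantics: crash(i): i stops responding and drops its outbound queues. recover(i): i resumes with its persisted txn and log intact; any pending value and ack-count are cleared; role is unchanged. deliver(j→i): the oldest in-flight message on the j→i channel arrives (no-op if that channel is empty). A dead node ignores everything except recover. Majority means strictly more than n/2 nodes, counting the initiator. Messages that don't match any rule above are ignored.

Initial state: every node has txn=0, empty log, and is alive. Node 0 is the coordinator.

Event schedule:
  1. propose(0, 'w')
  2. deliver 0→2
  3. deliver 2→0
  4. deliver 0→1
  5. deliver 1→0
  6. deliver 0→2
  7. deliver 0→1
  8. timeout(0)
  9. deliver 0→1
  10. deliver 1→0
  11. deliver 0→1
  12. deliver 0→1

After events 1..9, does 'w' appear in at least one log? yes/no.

[1] propose(0,'w') → N0(coor t1 [-])
[2] deliver 0→2 → N2(part t1 [-])
[3] deliver 2→0 → ∅
[4] deliver 0→1 → N1(part t1 [-])
[5] deliver 1→0 → N0(coor t1 [w])
[6] deliver 0→2 → N2(part t1 [w])
[7] deliver 0→1 → N1(part t1 [w])
[8] timeout(0) → N0(coor t2 [w])
[9] deliver 0→1 → N1(part t2 [w])

yes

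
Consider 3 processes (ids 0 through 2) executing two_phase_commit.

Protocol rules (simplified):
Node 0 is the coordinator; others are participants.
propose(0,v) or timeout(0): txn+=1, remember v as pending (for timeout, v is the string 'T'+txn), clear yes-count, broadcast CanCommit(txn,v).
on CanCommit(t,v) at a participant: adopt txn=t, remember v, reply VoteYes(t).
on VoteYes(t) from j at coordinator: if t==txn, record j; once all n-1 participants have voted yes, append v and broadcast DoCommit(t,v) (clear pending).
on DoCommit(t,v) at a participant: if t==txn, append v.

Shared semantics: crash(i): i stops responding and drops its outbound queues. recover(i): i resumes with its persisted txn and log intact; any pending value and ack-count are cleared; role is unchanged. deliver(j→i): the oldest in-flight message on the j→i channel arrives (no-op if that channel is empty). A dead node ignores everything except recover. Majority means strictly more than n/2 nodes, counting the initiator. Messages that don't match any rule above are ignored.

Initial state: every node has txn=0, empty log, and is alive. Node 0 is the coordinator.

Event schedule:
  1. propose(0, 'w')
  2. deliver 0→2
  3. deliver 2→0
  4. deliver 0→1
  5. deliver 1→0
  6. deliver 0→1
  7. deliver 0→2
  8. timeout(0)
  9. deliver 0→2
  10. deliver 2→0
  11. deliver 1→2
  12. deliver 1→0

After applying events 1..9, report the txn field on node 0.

[1] propose(0,'w') → N0(coor t1 [-])
[2] deliver 0→2 → N2(part t1 [-])
[3] deliver 2→0 → ∅
[4] deliver 0→1 → N1(part t1 [-])
[5] deliver 1→0 → N0(coor t1 [w])
[6] deliver 0→1 → N1(part t1 [w])
[7] deliver 0→2 → N2(part t1 [w])
[8] timeout(0) → N0(coor t2 [w])
[9] deliver 0→2 → N2(part t2 [w])

2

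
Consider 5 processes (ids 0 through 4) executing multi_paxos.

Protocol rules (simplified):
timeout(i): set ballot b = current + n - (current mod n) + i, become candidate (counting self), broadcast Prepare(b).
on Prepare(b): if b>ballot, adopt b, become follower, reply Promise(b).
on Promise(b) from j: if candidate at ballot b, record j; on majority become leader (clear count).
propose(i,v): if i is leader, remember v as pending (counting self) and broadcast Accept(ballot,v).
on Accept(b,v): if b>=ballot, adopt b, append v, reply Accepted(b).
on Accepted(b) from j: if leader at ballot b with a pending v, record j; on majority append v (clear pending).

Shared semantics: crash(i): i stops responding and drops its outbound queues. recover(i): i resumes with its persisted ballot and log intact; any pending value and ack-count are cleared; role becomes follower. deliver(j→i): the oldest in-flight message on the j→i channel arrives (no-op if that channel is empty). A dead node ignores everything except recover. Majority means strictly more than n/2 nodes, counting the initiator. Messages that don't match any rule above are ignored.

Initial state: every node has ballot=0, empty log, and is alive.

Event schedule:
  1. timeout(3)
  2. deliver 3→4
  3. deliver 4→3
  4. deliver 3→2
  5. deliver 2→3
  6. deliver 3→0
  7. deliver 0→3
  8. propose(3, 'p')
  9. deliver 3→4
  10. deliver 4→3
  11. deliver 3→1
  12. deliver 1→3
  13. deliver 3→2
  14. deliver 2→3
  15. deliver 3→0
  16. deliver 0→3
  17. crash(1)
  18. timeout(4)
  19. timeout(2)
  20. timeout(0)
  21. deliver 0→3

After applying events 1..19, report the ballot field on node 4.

14

after 1 — timeout(3): n3:cand/b8/[-]
after 2 — deliver 3→4: n4:foll/b8/[-]
after 3 — deliver 4→3: ·
after 4 — deliver 3→2: n2:foll/b8/[-]
after 5 — deliver 2→3: n3:lead/b8/[-]
after 6 — deliver 3→0: n0:foll/b8/[-]
after 7 — deliver 0→3: ·
after 8 — propose(3,'p'): ·
after 9 — deliver 3→4: n4:foll/b8/[p]
after 10 — deliver 4→3: ·
after 11 — deliver 3→1: n1:foll/b8/[-]
after 12 — deliver 1→3: ·
after 13 — deliver 3→2: n2:foll/b8/[p]
after 14 — deliver 2→3: n3:lead/b8/[p]
after 15 — deliver 3→0: n0:foll/b8/[p]
after 16 — deliver 0→3: ·
after 17 — crash(1): n1:✗foll/b8/[-]
after 18 — timeout(4): n4:cand/b14/[p]
after 19 — timeout(2): n2:cand/b12/[p]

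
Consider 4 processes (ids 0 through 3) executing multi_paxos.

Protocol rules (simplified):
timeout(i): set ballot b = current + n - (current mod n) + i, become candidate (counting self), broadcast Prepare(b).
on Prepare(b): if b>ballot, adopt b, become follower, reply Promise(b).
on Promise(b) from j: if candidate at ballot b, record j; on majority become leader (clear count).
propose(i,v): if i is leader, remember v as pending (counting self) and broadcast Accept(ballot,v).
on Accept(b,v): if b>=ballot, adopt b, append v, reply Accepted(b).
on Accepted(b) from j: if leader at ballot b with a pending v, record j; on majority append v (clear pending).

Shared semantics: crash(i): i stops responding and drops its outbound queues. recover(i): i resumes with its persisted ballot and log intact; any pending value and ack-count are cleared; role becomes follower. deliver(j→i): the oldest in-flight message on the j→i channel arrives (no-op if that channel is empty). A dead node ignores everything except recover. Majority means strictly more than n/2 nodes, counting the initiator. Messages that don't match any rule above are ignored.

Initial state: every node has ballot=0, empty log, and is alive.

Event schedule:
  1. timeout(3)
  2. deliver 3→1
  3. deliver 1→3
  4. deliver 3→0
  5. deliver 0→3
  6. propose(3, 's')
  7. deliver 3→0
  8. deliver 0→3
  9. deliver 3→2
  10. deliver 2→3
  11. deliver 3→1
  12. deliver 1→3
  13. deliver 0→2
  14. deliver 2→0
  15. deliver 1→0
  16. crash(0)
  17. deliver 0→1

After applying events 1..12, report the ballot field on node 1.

[1] timeout(3) → N3(cand b7 [-])
[2] deliver 3→1 → N1(foll b7 [-])
[3] deliver 1→3 → ∅
[4] deliver 3→0 → N0(foll b7 [-])
[5] deliver 0→3 → N3(lead b7 [-])
[6] propose(3,'s') → ∅
[7] deliver 3→0 → N0(foll b7 [s])
[8] deliver 0→3 → ∅
[9] deliver 3→2 → N2(foll b7 [-])
[10] deliver 2→3 → ∅
[11] deliver 3→1 → N1(foll b7 [s])
[12] deliver 1→3 → N3(lead b7 [s])

7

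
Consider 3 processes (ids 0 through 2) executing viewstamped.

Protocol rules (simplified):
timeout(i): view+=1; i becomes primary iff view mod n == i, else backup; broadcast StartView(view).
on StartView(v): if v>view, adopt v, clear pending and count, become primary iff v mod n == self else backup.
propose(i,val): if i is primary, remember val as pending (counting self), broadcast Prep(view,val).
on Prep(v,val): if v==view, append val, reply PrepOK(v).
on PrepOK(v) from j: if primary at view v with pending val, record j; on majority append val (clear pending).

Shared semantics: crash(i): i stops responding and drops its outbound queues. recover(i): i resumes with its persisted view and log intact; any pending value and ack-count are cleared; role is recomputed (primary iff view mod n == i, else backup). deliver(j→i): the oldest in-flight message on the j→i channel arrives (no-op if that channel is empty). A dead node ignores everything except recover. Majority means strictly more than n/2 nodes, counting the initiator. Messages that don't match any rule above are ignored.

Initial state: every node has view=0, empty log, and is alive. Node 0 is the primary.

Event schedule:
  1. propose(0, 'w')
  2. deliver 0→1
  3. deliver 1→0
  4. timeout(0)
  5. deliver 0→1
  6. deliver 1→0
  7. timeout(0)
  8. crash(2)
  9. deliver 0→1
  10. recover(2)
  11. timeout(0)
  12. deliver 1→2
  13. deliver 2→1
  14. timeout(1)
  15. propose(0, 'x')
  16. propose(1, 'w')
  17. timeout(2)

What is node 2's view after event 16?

step 1 propose(0,'w'): —
step 2 deliver 0→1: 1={back,v=0,log=w}
step 3 deliver 1→0: 0={prim,v=0,log=w}
step 4 timeout(0): 0={back,v=1,log=w}
step 5 deliver 0→1: 1={prim,v=1,log=w}
step 6 deliver 1→0: —
step 7 timeout(0): 0={back,v=2,log=w}
step 8 crash(2): 2={✗back,v=0,log=-}
step 9 deliver 0→1: 1={back,v=2,log=w}
step 10 recover(2): 2={back,v=0,log=-}
step 11 timeout(0): 0={prim,v=3,log=w}
step 12 deliver 1→2: —
step 13 deliver 2→1: —
step 14 timeout(1): 1={back,v=3,log=w}
step 15 propose(0,'x'): —
step 16 propose(1,'w'): —

0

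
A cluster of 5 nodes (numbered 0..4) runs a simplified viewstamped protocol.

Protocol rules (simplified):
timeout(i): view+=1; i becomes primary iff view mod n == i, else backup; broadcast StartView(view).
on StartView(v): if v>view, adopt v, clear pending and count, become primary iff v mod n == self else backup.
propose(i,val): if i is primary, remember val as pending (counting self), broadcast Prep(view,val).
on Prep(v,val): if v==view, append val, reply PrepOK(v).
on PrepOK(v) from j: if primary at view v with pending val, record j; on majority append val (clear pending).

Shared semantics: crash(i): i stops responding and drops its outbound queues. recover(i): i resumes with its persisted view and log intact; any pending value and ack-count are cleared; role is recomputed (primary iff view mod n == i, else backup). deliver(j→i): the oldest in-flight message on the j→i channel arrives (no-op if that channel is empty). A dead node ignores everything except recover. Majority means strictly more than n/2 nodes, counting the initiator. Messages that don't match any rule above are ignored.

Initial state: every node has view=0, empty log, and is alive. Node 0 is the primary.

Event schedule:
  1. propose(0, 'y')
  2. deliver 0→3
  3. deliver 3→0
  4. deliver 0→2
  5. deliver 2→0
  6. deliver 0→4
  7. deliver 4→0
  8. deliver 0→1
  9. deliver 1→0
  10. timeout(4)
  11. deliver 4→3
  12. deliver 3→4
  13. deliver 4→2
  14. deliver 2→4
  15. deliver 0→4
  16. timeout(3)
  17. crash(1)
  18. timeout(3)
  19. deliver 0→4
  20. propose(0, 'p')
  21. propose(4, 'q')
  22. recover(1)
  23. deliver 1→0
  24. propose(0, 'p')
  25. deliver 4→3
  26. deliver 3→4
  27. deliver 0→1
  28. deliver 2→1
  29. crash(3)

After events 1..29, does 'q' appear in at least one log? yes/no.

e1 propose(0,'y'): ·
e2 deliver 0→3: 3[back,v=0,y]
e3 deliver 3→0: ·
e4 deliver 0→2: 2[back,v=0,y]
e5 deliver 2→0: 0[prim,v=0,y]
e6 deliver 0→4: 4[back,v=0,y]
e7 deliver 4→0: ·
e8 deliver 0→1: 1[back,v=0,y]
e9 deliver 1→0: ·
e10 timeout(4): 4[back,v=1,y]
e11 deliver 4→3: 3[back,v=1,y]
e12 deliver 3→4: ·
e13 deliver 4→2: 2[back,v=1,y]
e14 deliver 2→4: ·
e15 deliver 0→4: ·
e16 timeout(3): 3[back,v=2,y]
e17 crash(1): 1[✗back,v=0,y]
e18 timeout(3): 3[prim,v=3,y]
e19 deliver 0→4: ·
e20 propose(0,'p'): ·
e21 propose(4,'q'): ·
e22 recover(1): 1[back,v=0,y]
e23 deliver 1→0: ·
e24 propose(0,'p'): ·
e25 deliver 4→3: ·
e26 deliver 3→4: 4[back,v=2,y]
e27 deliver 0→1: 1[back,v=0,y,p]
e28 deliver 2→1: ·
e29 crash(3): 3[✗prim,v=3,y]

no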